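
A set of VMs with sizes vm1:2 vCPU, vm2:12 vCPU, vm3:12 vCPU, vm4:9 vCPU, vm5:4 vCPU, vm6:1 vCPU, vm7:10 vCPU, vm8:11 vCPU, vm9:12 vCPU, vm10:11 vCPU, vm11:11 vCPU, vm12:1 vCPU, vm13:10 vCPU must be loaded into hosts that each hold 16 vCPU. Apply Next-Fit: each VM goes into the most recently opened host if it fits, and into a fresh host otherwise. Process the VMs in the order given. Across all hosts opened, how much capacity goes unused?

38

Put vm1 (2 vCPU) in host 1; 14 vCPU remain.
Put vm2 (12 vCPU) in host 1; 2 vCPU remain.
Put vm3 (12 vCPU) in host 2; 4 vCPU remain.
Put vm4 (9 vCPU) in host 3; 7 vCPU remain.
Put vm5 (4 vCPU) in host 3; 3 vCPU remain.
Put vm6 (1 vCPU) in host 3; 2 vCPU remain.
Put vm7 (10 vCPU) in host 4; 6 vCPU remain.
Put vm8 (11 vCPU) in host 5; 5 vCPU remain.
Put vm9 (12 vCPU) in host 6; 4 vCPU remain.
Put vm10 (11 vCPU) in host 7; 5 vCPU remain.
Put vm11 (11 vCPU) in host 8; 5 vCPU remain.
Put vm12 (1 vCPU) in host 8; 4 vCPU remain.
Put vm13 (10 vCPU) in host 9; 6 vCPU remain.
9 hosts × 16 vCPU = 144 vCPU; used 106 vCPU; unused 38 vCPU.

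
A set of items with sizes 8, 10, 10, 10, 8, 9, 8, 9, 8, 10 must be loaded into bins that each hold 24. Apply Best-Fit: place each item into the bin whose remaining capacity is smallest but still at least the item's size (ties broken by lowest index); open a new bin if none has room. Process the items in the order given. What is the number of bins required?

Put 8 in bin 1; 16 remain.
Put 10 in bin 1; 6 remain.
Put 10 in bin 2; 14 remain.
Put 10 in bin 2; 4 remain.
Put 8 in bin 3; 16 remain.
Put 9 in bin 3; 7 remain.
Put 8 in bin 4; 16 remain.
Put 9 in bin 4; 7 remain.
Put 8 in bin 5; 16 remain.
Put 10 in bin 5; 6 remain.

5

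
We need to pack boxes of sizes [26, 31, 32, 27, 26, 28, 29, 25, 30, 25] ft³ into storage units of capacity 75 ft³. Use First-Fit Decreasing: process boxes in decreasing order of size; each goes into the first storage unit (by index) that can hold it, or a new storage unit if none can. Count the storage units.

5 storage units

Sorted descending: 32, 31, 30, 29, 28, 27, 26, 26, 25, 25.
storage unit 1: place 32 ft³, 43 ft³ left
storage unit 1: place 31 ft³, 12 ft³ left
storage unit 2: place 30 ft³, 45 ft³ left
storage unit 2: place 29 ft³, 16 ft³ left
storage unit 3: place 28 ft³, 47 ft³ left
storage unit 3: place 27 ft³, 20 ft³ left
storage unit 4: place 26 ft³, 49 ft³ left
storage unit 4: place 26 ft³, 23 ft³ left
storage unit 5: place 25 ft³, 50 ft³ left
storage unit 5: place 25 ft³, 25 ft³ left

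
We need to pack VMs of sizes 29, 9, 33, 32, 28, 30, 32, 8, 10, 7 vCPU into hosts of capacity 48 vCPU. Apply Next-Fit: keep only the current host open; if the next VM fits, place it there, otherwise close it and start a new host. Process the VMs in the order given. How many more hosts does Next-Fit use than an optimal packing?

1

Next-Fit: [29,9] [33] [32] [28] [30] [32,8] [10,7] → 7 hosts.
6 VMs exceed 24 vCPU (half the capacity), and no two of those can share a host, so at least 6 hosts are needed.
An optimal packing achieves that bound: [33,10] [32,9,7] [32,8] [30] [29] [28] → 6 hosts.
Excess: 7 − 6 = 1.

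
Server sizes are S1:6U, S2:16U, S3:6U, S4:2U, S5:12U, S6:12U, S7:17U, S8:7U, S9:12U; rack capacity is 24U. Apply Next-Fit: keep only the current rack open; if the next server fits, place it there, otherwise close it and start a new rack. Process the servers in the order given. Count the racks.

5 racks

Put S1 (6U) in rack 1; 18U remain.
Put S2 (16U) in rack 1; 2U remain.
Put S3 (6U) in rack 2; 18U remain.
Put S4 (2U) in rack 2; 16U remain.
Put S5 (12U) in rack 2; 4U remain.
Put S6 (12U) in rack 3; 12U remain.
Put S7 (17U) in rack 4; 7U remain.
Put S8 (7U) in rack 4; 0U remain.
Put S9 (12U) in rack 5; 12U remain.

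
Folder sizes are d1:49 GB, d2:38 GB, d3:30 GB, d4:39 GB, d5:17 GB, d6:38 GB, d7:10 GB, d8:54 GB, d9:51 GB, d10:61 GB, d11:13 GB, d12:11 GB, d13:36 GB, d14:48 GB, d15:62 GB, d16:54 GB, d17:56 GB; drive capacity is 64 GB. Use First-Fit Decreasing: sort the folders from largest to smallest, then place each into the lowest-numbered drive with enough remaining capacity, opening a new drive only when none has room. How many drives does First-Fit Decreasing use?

13

Sorted descending: 62, 61, 56, 54, 54, 51, 49, 48, 39, 38, 38, 36, 30, 17, 13, 11, 10.
62 GB → drive 1 (remaining 2 GB)
61 GB → drive 2 (remaining 3 GB)
56 GB → drive 3 (remaining 8 GB)
54 GB → drive 4 (remaining 10 GB)
54 GB → drive 5 (remaining 10 GB)
51 GB → drive 6 (remaining 13 GB)
49 GB → drive 7 (remaining 15 GB)
48 GB → drive 8 (remaining 16 GB)
39 GB → drive 9 (remaining 25 GB)
38 GB → drive 10 (remaining 26 GB)
38 GB → drive 11 (remaining 26 GB)
36 GB → drive 12 (remaining 28 GB)
30 GB → drive 13 (remaining 34 GB)
17 GB → drive 9 (remaining 8 GB)
13 GB → drive 6 (remaining 0 GB)
11 GB → drive 7 (remaining 4 GB)
10 GB → drive 4 (remaining 0 GB)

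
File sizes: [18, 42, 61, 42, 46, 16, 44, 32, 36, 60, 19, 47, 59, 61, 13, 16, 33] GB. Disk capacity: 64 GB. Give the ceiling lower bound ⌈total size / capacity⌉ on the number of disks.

11 disks

Total size = 18 + 42 + 61 + 42 + 46 + 16 + 44 + 32 + 36 + 60 + 19 + 47 + 59 + 61 + 13 + 16 + 33 = 645 GB.
⌈645 / 64⌉ = 11.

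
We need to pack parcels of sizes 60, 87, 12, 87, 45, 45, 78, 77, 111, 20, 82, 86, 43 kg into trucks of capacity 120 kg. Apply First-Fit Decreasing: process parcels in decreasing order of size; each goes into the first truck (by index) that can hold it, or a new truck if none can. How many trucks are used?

9 trucks

Sorted descending: 111, 87, 87, 86, 82, 78, 77, 60, 45, 45, 43, 20, 12.
truck 1: place 111 kg, 9 kg left
truck 2: place 87 kg, 33 kg left
truck 3: place 87 kg, 33 kg left
truck 4: place 86 kg, 34 kg left
truck 5: place 82 kg, 38 kg left
truck 6: place 78 kg, 42 kg left
truck 7: place 77 kg, 43 kg left
truck 8: place 60 kg, 60 kg left
truck 8: place 45 kg, 15 kg left
truck 9: place 45 kg, 75 kg left
truck 7: place 43 kg, 0 kg left
truck 2: place 20 kg, 13 kg left
truck 2: place 12 kg, 1 kg left
Final trucks: [111] [87,20,12] [87] [86] [82] [78] [77,43] [60,45] [45].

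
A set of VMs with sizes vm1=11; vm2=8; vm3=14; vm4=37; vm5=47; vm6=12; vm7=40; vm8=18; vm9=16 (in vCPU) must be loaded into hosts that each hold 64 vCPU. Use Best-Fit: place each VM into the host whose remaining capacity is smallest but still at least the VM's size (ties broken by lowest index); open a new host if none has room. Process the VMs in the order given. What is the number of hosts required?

4 hosts

vm1 (11 vCPU) → host 1 (remaining 53 vCPU)
vm2 (8 vCPU) → host 1 (remaining 45 vCPU)
vm3 (14 vCPU) → host 1 (remaining 31 vCPU)
vm4 (37 vCPU) → host 2 (remaining 27 vCPU)
vm5 (47 vCPU) → host 3 (remaining 17 vCPU)
vm6 (12 vCPU) → host 3 (remaining 5 vCPU)
vm7 (40 vCPU) → host 4 (remaining 24 vCPU)
vm8 (18 vCPU) → host 4 (remaining 6 vCPU)
vm9 (16 vCPU) → host 2 (remaining 11 vCPU)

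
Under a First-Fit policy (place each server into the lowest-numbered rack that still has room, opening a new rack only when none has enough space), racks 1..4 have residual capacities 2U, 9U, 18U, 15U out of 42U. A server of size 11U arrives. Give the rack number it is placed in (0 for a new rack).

Racks with room: rack 3 (18U), rack 4 (15U).
The first with room is rack 3.

3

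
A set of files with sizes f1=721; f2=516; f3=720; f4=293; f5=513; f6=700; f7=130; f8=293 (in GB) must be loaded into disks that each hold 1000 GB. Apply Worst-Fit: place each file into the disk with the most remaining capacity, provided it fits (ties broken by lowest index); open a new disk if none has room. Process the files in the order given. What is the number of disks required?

f1 (721 GB) → disk 1 (remaining 279 GB)
f2 (516 GB) → disk 2 (remaining 484 GB)
f3 (720 GB) → disk 3 (remaining 280 GB)
f4 (293 GB) → disk 2 (remaining 191 GB)
f5 (513 GB) → disk 4 (remaining 487 GB)
f6 (700 GB) → disk 5 (remaining 300 GB)
f7 (130 GB) → disk 4 (remaining 357 GB)
f8 (293 GB) → disk 4 (remaining 64 GB)

5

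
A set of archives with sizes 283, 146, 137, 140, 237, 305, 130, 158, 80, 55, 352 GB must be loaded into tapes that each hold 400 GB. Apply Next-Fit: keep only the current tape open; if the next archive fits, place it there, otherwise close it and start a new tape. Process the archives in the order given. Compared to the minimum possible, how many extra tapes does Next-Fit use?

1

Next-Fit: [283] [146,137] [140,237] [305] [130,158,80] [55] [352] → 7 tapes.
Total size 2023 GB; any packing needs at least ⌈2023/400⌉ = 6 tapes.
An optimal packing achieves that bound: [352] [305,80] [283,55] [237,158] [146,140] [137,130] → 6 tapes.
Excess: 7 − 6 = 1.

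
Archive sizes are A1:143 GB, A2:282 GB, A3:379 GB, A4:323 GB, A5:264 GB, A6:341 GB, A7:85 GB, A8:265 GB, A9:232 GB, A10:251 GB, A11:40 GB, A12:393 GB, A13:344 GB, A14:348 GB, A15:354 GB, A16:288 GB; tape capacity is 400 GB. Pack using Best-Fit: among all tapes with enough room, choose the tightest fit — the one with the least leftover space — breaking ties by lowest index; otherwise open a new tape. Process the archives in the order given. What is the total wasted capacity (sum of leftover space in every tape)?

A1 (143 GB) → tape 1 (remaining 257 GB)
A2 (282 GB) → tape 2 (remaining 118 GB)
A3 (379 GB) → tape 3 (remaining 21 GB)
A4 (323 GB) → tape 4 (remaining 77 GB)
A5 (264 GB) → tape 5 (remaining 136 GB)
A6 (341 GB) → tape 6 (remaining 59 GB)
A7 (85 GB) → tape 2 (remaining 33 GB)
A8 (265 GB) → tape 7 (remaining 135 GB)
A9 (232 GB) → tape 1 (remaining 25 GB)
A10 (251 GB) → tape 8 (remaining 149 GB)
A11 (40 GB) → tape 6 (remaining 19 GB)
A12 (393 GB) → tape 9 (remaining 7 GB)
A13 (344 GB) → tape 10 (remaining 56 GB)
A14 (348 GB) → tape 11 (remaining 52 GB)
A15 (354 GB) → tape 12 (remaining 46 GB)
A16 (288 GB) → tape 13 (remaining 112 GB)
13 tapes × 400 GB = 5200 GB; used 4332 GB; unused 868 GB.

868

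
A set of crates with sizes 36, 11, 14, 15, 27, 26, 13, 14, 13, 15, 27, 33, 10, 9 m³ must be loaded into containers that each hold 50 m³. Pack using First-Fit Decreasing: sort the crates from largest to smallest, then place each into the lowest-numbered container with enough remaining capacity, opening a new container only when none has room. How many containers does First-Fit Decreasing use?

Sorted descending: 36, 33, 27, 27, 26, 15, 15, 14, 14, 13, 13, 11, 10, 9.
container 1: place 36 m³, 14 m³ left
container 2: place 33 m³, 17 m³ left
container 3: place 27 m³, 23 m³ left
container 4: place 27 m³, 23 m³ left
container 5: place 26 m³, 24 m³ left
container 2: place 15 m³, 2 m³ left
container 3: place 15 m³, 8 m³ left
container 1: place 14 m³, 0 m³ left
container 4: place 14 m³, 9 m³ left
container 5: place 13 m³, 11 m³ left
container 6: place 13 m³, 37 m³ left
container 5: place 11 m³, 0 m³ left
container 6: place 10 m³, 27 m³ left
container 4: place 9 m³, 0 m³ left
Final containers: [36,14] [33,15] [27,15] [27,14,9] [26,13,11] [13,10].

6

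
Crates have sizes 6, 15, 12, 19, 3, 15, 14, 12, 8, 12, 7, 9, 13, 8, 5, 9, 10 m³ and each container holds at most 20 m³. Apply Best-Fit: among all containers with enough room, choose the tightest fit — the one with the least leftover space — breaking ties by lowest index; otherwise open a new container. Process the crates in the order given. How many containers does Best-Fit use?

Put 6 m³ in container 1; 14 m³ remain.
Put 15 m³ in container 2; 5 m³ remain.
Put 12 m³ in container 1; 2 m³ remain.
Put 19 m³ in container 3; 1 m³ remain.
Put 3 m³ in container 2; 2 m³ remain.
Put 15 m³ in container 4; 5 m³ remain.
Put 14 m³ in container 5; 6 m³ remain.
Put 12 m³ in container 6; 8 m³ remain.
Put 8 m³ in container 6; 0 m³ remain.
Put 12 m³ in container 7; 8 m³ remain.
Put 7 m³ in container 7; 1 m³ remain.
Put 9 m³ in container 8; 11 m³ remain.
Put 13 m³ in container 9; 7 m³ remain.
Put 8 m³ in container 8; 3 m³ remain.
Put 5 m³ in container 4; 0 m³ remain.
Put 9 m³ in container 10; 11 m³ remain.
Put 10 m³ in container 10; 1 m³ remain.

10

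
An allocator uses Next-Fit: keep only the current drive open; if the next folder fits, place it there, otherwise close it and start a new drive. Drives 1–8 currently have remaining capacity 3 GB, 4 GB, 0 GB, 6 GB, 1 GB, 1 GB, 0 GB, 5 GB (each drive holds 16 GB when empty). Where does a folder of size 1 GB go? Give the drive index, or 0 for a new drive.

Next-Fit only looks at drive 8, which has 5 GB free.
1 GB fits there.

8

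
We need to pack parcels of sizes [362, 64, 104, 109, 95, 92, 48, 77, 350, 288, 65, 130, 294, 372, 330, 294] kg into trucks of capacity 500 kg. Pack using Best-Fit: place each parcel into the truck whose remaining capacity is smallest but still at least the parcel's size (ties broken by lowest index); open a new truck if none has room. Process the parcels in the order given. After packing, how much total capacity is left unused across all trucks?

926

Put 362 kg in truck 1; 138 kg remain.
Put 64 kg in truck 1; 74 kg remain.
Put 104 kg in truck 2; 396 kg remain.
Put 109 kg in truck 2; 287 kg remain.
Put 95 kg in truck 2; 192 kg remain.
Put 92 kg in truck 2; 100 kg remain.
Put 48 kg in truck 1; 26 kg remain.
Put 77 kg in truck 2; 23 kg remain.
Put 350 kg in truck 3; 150 kg remain.
Put 288 kg in truck 4; 212 kg remain.
Put 65 kg in truck 3; 85 kg remain.
Put 130 kg in truck 4; 82 kg remain.
Put 294 kg in truck 5; 206 kg remain.
Put 372 kg in truck 6; 128 kg remain.
Put 330 kg in truck 7; 170 kg remain.
Put 294 kg in truck 8; 206 kg remain.
8 trucks × 500 kg = 4000 kg; used 3074 kg; unused 926 kg.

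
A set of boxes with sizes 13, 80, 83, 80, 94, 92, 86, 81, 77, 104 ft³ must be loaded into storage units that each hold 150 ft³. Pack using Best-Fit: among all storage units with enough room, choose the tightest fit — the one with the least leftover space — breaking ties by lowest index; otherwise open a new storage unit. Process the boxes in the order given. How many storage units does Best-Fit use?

9

13 ft³ → storage unit 1 (remaining 137 ft³)
80 ft³ → storage unit 1 (remaining 57 ft³)
83 ft³ → storage unit 2 (remaining 67 ft³)
80 ft³ → storage unit 3 (remaining 70 ft³)
94 ft³ → storage unit 4 (remaining 56 ft³)
92 ft³ → storage unit 5 (remaining 58 ft³)
86 ft³ → storage unit 6 (remaining 64 ft³)
81 ft³ → storage unit 7 (remaining 69 ft³)
77 ft³ → storage unit 8 (remaining 73 ft³)
104 ft³ → storage unit 9 (remaining 46 ft³)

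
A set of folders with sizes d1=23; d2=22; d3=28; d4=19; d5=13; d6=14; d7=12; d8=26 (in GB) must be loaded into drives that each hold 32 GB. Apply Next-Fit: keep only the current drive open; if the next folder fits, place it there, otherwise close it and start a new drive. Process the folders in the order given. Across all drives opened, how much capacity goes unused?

Put d1 (23 GB) in drive 1; 9 GB remain.
Put d2 (22 GB) in drive 2; 10 GB remain.
Put d3 (28 GB) in drive 3; 4 GB remain.
Put d4 (19 GB) in drive 4; 13 GB remain.
Put d5 (13 GB) in drive 4; 0 GB remain.
Put d6 (14 GB) in drive 5; 18 GB remain.
Put d7 (12 GB) in drive 5; 6 GB remain.
Put d8 (26 GB) in drive 6; 6 GB remain.
6 drives × 32 GB = 192 GB; used 157 GB; unused 35 GB.

35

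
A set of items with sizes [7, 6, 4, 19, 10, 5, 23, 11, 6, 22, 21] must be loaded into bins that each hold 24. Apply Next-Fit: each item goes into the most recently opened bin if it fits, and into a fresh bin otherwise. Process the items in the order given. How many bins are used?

7 bins

7 → bin 1 (remaining 17)
6 → bin 1 (remaining 11)
4 → bin 1 (remaining 7)
19 → bin 2 (remaining 5)
10 → bin 3 (remaining 14)
5 → bin 3 (remaining 9)
23 → bin 4 (remaining 1)
11 → bin 5 (remaining 13)
6 → bin 5 (remaining 7)
22 → bin 6 (remaining 2)
21 → bin 7 (remaining 3)
Final bins: [7,6,4] [19] [10,5] [23] [11,6] [22] [21].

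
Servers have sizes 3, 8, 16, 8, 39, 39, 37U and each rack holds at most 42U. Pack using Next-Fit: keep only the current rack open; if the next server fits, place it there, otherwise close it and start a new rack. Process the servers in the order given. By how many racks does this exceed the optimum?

0

Next-Fit: [3,8,16,8] [39] [39] [37] → 4 racks.
Total size 150U; any packing needs at least ⌈150/42⌉ = 4 racks.
So 4 is already optimal.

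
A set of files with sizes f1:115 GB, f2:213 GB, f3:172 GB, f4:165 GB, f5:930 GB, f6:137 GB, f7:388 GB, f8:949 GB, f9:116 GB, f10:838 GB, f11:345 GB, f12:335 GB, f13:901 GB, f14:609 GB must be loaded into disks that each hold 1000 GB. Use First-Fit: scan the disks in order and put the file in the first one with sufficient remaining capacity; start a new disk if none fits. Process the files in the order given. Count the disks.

7 disks

Put f1 (115 GB) in disk 1; 885 GB remain.
Put f2 (213 GB) in disk 1; 672 GB remain.
Put f3 (172 GB) in disk 1; 500 GB remain.
Put f4 (165 GB) in disk 1; 335 GB remain.
Put f5 (930 GB) in disk 2; 70 GB remain.
Put f6 (137 GB) in disk 1; 198 GB remain.
Put f7 (388 GB) in disk 3; 612 GB remain.
Put f8 (949 GB) in disk 4; 51 GB remain.
Put f9 (116 GB) in disk 1; 82 GB remain.
Put f10 (838 GB) in disk 5; 162 GB remain.
Put f11 (345 GB) in disk 3; 267 GB remain.
Put f12 (335 GB) in disk 6; 665 GB remain.
Put f13 (901 GB) in disk 7; 99 GB remain.
Put f14 (609 GB) in disk 6; 56 GB remain.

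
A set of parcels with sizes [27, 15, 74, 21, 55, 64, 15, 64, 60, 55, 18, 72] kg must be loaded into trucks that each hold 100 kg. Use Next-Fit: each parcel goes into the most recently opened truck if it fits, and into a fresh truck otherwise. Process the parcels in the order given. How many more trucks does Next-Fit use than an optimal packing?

Next-Fit: [27,15] [74,21] [55] [64,15] [64] [60] [55,18] [72] → 8 trucks.
7 parcels exceed 50 kg (half the capacity), and no two of those can share a truck, so at least 7 trucks are needed.
An optimal packing achieves that bound: [74,21] [72,27] [64,18,15] [64,15] [60] [55] [55] → 7 trucks.
Excess: 8 − 7 = 1.

1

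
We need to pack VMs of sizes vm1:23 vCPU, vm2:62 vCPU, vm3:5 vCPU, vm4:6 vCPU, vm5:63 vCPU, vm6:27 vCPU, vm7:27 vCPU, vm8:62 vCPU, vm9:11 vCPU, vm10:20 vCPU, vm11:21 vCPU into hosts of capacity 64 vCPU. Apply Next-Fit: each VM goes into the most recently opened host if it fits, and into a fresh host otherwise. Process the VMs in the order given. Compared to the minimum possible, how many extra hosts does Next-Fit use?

Next-Fit: [23] [62] [5,6] [63] [27,27] [62] [11,20,21] → 7 hosts.
Total size 327 vCPU; any packing needs at least ⌈327/64⌉ = 6 hosts.
An optimal packing achieves that bound: [63] [62] [62] [27,27,6] [23,21,20] [11,5] → 6 hosts.
Excess: 7 − 6 = 1.

1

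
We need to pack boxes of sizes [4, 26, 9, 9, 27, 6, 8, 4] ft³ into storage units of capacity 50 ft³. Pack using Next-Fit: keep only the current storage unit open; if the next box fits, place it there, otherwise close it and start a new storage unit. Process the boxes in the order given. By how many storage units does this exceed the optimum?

0

Next-Fit: [4,26,9,9] [27,6,8,4] → 2 storage units.
Total size 93 ft³; any packing needs at least ⌈93/50⌉ = 2 storage units.
So 2 is already optimal.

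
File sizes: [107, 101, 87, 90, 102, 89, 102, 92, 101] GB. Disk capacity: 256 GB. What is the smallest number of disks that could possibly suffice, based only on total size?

4

Total size = 107 + 101 + 87 + 90 + 102 + 89 + 102 + 92 + 101 = 871 GB.
⌈871 / 256⌉ = 4.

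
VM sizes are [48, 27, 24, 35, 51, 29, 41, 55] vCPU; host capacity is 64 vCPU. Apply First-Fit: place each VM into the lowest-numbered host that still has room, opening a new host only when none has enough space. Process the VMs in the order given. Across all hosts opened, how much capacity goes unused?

74

48 vCPU → host 1 (remaining 16 vCPU)
27 vCPU → host 2 (remaining 37 vCPU)
24 vCPU → host 2 (remaining 13 vCPU)
35 vCPU → host 3 (remaining 29 vCPU)
51 vCPU → host 4 (remaining 13 vCPU)
29 vCPU → host 3 (remaining 0 vCPU)
41 vCPU → host 5 (remaining 23 vCPU)
55 vCPU → host 6 (remaining 9 vCPU)
6 hosts × 64 vCPU = 384 vCPU; used 310 vCPU; unused 74 vCPU.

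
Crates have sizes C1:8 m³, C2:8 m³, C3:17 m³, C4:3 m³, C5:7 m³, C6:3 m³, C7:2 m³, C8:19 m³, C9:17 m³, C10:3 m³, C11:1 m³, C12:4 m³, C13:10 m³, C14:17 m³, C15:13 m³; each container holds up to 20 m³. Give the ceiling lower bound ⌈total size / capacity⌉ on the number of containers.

Total size = 8 + 8 + 17 + 3 + 7 + 3 + 2 + 19 + 17 + 3 + 1 + 4 + 10 + 17 + 13 = 132 m³.
⌈132 / 20⌉ = 7.

7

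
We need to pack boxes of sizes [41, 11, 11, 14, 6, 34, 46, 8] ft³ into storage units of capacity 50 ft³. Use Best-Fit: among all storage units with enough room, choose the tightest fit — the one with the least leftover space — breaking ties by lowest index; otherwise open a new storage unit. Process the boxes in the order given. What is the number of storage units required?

4

41 ft³ → storage unit 1 (remaining 9 ft³)
11 ft³ → storage unit 2 (remaining 39 ft³)
11 ft³ → storage unit 2 (remaining 28 ft³)
14 ft³ → storage unit 2 (remaining 14 ft³)
6 ft³ → storage unit 1 (remaining 3 ft³)
34 ft³ → storage unit 3 (remaining 16 ft³)
46 ft³ → storage unit 4 (remaining 4 ft³)
8 ft³ → storage unit 2 (remaining 6 ft³)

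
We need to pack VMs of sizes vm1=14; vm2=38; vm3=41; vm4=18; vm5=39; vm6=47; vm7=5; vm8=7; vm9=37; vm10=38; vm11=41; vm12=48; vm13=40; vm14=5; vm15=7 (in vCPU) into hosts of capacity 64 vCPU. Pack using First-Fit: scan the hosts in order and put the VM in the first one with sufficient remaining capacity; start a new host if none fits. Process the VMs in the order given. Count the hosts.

vm1 (14 vCPU) → host 1 (remaining 50 vCPU)
vm2 (38 vCPU) → host 1 (remaining 12 vCPU)
vm3 (41 vCPU) → host 2 (remaining 23 vCPU)
vm4 (18 vCPU) → host 2 (remaining 5 vCPU)
vm5 (39 vCPU) → host 3 (remaining 25 vCPU)
vm6 (47 vCPU) → host 4 (remaining 17 vCPU)
vm7 (5 vCPU) → host 1 (remaining 7 vCPU)
vm8 (7 vCPU) → host 1 (remaining 0 vCPU)
vm9 (37 vCPU) → host 5 (remaining 27 vCPU)
vm10 (38 vCPU) → host 6 (remaining 26 vCPU)
vm11 (41 vCPU) → host 7 (remaining 23 vCPU)
vm12 (48 vCPU) → host 8 (remaining 16 vCPU)
vm13 (40 vCPU) → host 9 (remaining 24 vCPU)
vm14 (5 vCPU) → host 2 (remaining 0 vCPU)
vm15 (7 vCPU) → host 3 (remaining 18 vCPU)
Final hosts: [14,38,5,7] [41,18,5] [39,7] [47] [37] [38] [41] [48] [40].

9 hosts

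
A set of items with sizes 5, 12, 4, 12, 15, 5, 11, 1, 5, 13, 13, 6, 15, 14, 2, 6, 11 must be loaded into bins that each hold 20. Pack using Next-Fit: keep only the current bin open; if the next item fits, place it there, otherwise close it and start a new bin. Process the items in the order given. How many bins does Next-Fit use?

9 bins

Put 5 in bin 1; 15 remain.
Put 12 in bin 1; 3 remain.
Put 4 in bin 2; 16 remain.
Put 12 in bin 2; 4 remain.
Put 15 in bin 3; 5 remain.
Put 5 in bin 3; 0 remain.
Put 11 in bin 4; 9 remain.
Put 1 in bin 4; 8 remain.
Put 5 in bin 4; 3 remain.
Put 13 in bin 5; 7 remain.
Put 13 in bin 6; 7 remain.
Put 6 in bin 6; 1 remain.
Put 15 in bin 7; 5 remain.
Put 14 in bin 8; 6 remain.
Put 2 in bin 8; 4 remain.
Put 6 in bin 9; 14 remain.
Put 11 in bin 9; 3 remain.
Final bins: [5,12] [4,12] [15,5] [11,1,5] [13] [13,6] [15] [14,2] [6,11].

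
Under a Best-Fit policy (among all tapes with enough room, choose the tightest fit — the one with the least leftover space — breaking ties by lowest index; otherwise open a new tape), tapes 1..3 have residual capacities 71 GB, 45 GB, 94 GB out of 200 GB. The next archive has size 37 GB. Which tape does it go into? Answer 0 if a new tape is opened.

2

Tapes with room: tape 1 (71 GB), tape 2 (45 GB), tape 3 (94 GB).
Tightest fit is tape 2 with 45 GB free.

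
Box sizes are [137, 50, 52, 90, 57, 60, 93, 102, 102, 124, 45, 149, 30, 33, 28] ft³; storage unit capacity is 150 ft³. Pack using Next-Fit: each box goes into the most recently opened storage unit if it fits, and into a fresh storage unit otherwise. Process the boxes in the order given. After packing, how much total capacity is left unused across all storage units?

498

Put 137 ft³ in storage unit 1; 13 ft³ remain.
Put 50 ft³ in storage unit 2; 100 ft³ remain.
Put 52 ft³ in storage unit 2; 48 ft³ remain.
Put 90 ft³ in storage unit 3; 60 ft³ remain.
Put 57 ft³ in storage unit 3; 3 ft³ remain.
Put 60 ft³ in storage unit 4; 90 ft³ remain.
Put 93 ft³ in storage unit 5; 57 ft³ remain.
Put 102 ft³ in storage unit 6; 48 ft³ remain.
Put 102 ft³ in storage unit 7; 48 ft³ remain.
Put 124 ft³ in storage unit 8; 26 ft³ remain.
Put 45 ft³ in storage unit 9; 105 ft³ remain.
Put 149 ft³ in storage unit 10; 1 ft³ remain.
Put 30 ft³ in storage unit 11; 120 ft³ remain.
Put 33 ft³ in storage unit 11; 87 ft³ remain.
Put 28 ft³ in storage unit 11; 59 ft³ remain.
11 storage units × 150 ft³ = 1650 ft³; used 1152 ft³; unused 498 ft³.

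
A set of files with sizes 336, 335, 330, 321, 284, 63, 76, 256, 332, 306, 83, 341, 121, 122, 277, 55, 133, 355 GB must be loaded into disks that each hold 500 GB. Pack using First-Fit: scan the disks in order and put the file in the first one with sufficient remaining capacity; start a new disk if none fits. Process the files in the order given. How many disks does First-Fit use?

11

336 GB → disk 1 (remaining 164 GB)
335 GB → disk 2 (remaining 165 GB)
330 GB → disk 3 (remaining 170 GB)
321 GB → disk 4 (remaining 179 GB)
284 GB → disk 5 (remaining 216 GB)
63 GB → disk 1 (remaining 101 GB)
76 GB → disk 1 (remaining 25 GB)
256 GB → disk 6 (remaining 244 GB)
332 GB → disk 7 (remaining 168 GB)
306 GB → disk 8 (remaining 194 GB)
83 GB → disk 2 (remaining 82 GB)
341 GB → disk 9 (remaining 159 GB)
121 GB → disk 3 (remaining 49 GB)
122 GB → disk 4 (remaining 57 GB)
277 GB → disk 10 (remaining 223 GB)
55 GB → disk 2 (remaining 27 GB)
133 GB → disk 5 (remaining 83 GB)
355 GB → disk 11 (remaining 145 GB)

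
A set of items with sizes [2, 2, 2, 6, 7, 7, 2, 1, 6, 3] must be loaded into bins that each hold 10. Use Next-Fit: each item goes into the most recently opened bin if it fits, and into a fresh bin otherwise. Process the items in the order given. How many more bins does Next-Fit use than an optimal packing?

1

Next-Fit: [2,2,2] [6] [7] [7,2,1] [6,3] → 5 bins.
Total size 38; any packing needs at least ⌈38/10⌉ = 4 bins.
An optimal packing achieves that bound: [7,3] [7,2,1] [6,2,2] [6,2] → 4 bins.
Excess: 5 − 4 = 1.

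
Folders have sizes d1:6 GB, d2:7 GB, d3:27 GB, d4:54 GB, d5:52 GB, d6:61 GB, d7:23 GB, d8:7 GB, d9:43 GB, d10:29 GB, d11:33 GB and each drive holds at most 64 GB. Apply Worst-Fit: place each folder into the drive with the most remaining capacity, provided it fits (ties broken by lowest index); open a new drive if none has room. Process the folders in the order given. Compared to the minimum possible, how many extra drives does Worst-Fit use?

0

Worst-Fit: [6,7,27,23] [54] [52,7] [61] [43] [29,33] → 6 drives.
Total size 342 GB; any packing needs at least ⌈342/64⌉ = 6 drives.
So 6 is already optimal.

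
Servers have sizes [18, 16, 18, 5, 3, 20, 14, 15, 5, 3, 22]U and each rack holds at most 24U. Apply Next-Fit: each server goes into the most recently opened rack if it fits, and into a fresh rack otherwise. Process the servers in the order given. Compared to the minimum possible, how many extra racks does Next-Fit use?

0

Next-Fit: [18] [16] [18,5] [3,20] [14] [15,5,3] [22] → 7 racks.
7 servers exceed 12U (half the capacity), and no two of those can share a rack, so at least 7 racks are needed.
So 7 is already optimal.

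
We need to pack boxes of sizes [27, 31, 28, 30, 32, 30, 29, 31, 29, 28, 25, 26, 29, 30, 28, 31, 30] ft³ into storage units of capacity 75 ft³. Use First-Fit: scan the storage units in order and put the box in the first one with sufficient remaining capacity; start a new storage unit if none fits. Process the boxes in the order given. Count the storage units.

9

storage unit 1: place 27 ft³, 48 ft³ left
storage unit 1: place 31 ft³, 17 ft³ left
storage unit 2: place 28 ft³, 47 ft³ left
storage unit 2: place 30 ft³, 17 ft³ left
storage unit 3: place 32 ft³, 43 ft³ left
storage unit 3: place 30 ft³, 13 ft³ left
storage unit 4: place 29 ft³, 46 ft³ left
storage unit 4: place 31 ft³, 15 ft³ left
storage unit 5: place 29 ft³, 46 ft³ left
storage unit 5: place 28 ft³, 18 ft³ left
storage unit 6: place 25 ft³, 50 ft³ left
storage unit 6: place 26 ft³, 24 ft³ left
storage unit 7: place 29 ft³, 46 ft³ left
storage unit 7: place 30 ft³, 16 ft³ left
storage unit 8: place 28 ft³, 47 ft³ left
storage unit 8: place 31 ft³, 16 ft³ left
storage unit 9: place 30 ft³, 45 ft³ left
Final storage units: [27,31] [28,30] [32,30] [29,31] [29,28] [25,26] [29,30] [28,31] [30].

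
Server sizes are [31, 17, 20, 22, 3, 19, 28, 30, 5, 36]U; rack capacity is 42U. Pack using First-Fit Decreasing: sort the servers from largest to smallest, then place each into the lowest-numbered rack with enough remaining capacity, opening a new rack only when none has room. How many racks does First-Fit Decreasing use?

Sorted descending: 36, 31, 30, 28, 22, 20, 19, 17, 5, 3.
rack 1: place 36U, 6U left
rack 2: place 31U, 11U left
rack 3: place 30U, 12U left
rack 4: place 28U, 14U left
rack 5: place 22U, 20U left
rack 5: place 20U, 0U left
rack 6: place 19U, 23U left
rack 6: place 17U, 6U left
rack 1: place 5U, 1U left
rack 2: place 3U, 8U left

6 racks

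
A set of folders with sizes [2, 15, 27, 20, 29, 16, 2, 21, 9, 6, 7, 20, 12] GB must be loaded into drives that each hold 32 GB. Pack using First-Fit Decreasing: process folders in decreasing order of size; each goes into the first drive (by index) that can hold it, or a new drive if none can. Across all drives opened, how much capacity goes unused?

38

Sorted descending: 29, 27, 21, 20, 20, 16, 15, 12, 9, 7, 6, 2, 2.
drive 1: place 29 GB, 3 GB left
drive 2: place 27 GB, 5 GB left
drive 3: place 21 GB, 11 GB left
drive 4: place 20 GB, 12 GB left
drive 5: place 20 GB, 12 GB left
drive 6: place 16 GB, 16 GB left
drive 6: place 15 GB, 1 GB left
drive 4: place 12 GB, 0 GB left
drive 3: place 9 GB, 2 GB left
drive 5: place 7 GB, 5 GB left
drive 7: place 6 GB, 26 GB left
drive 1: place 2 GB, 1 GB left
drive 2: place 2 GB, 3 GB left
7 drives × 32 GB = 224 GB; used 186 GB; unused 38 GB.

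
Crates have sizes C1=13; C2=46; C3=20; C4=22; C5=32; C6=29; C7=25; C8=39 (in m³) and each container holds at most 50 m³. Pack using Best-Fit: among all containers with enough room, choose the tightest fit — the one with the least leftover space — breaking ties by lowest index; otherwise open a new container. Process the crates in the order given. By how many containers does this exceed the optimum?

Best-Fit: [13,20] [46] [22,25] [32] [29] [39] → 6 containers.
Total size 226 m³; any packing needs at least ⌈226/50⌉ = 5 containers.
An optimal packing achieves that bound: [46] [39] [32,13] [29,20] [25,22] → 5 containers.
Excess: 6 − 5 = 1.

1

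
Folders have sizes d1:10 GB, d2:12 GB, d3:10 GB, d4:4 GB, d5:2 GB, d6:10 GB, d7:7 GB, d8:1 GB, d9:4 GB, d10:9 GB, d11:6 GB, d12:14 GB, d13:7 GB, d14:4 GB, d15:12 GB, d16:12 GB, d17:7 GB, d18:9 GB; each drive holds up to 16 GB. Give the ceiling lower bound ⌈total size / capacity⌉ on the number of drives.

Total size = 10 + 12 + 10 + 4 + 2 + 10 + 7 + 1 + 4 + 9 + 6 + 14 + 7 + 4 + 12 + 12 + 7 + 9 = 140 GB.
⌈140 / 16⌉ = 9.

9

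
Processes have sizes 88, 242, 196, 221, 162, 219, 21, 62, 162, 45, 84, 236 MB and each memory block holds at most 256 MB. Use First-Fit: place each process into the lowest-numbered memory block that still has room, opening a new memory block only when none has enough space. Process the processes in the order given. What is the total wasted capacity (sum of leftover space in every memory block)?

memory block 1: place 88 MB, 168 MB left
memory block 2: place 242 MB, 14 MB left
memory block 3: place 196 MB, 60 MB left
memory block 4: place 221 MB, 35 MB left
memory block 1: place 162 MB, 6 MB left
memory block 5: place 219 MB, 37 MB left
memory block 3: place 21 MB, 39 MB left
memory block 6: place 62 MB, 194 MB left
memory block 6: place 162 MB, 32 MB left
memory block 7: place 45 MB, 211 MB left
memory block 7: place 84 MB, 127 MB left
memory block 8: place 236 MB, 20 MB left
8 memory blocks × 256 MB = 2048 MB; used 1738 MB; unused 310 MB.

310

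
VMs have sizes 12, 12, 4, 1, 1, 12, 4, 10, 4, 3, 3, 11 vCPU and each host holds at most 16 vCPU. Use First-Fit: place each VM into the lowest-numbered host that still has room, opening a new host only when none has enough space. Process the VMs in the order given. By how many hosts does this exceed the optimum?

First-Fit: [12,4] [12,1,1] [12,4] [10,4] [3,3] [11] → 6 hosts.
Total size 77 vCPU; any packing needs at least ⌈77/16⌉ = 5 hosts.
An optimal packing achieves that bound: [12,4] [12,4] [12,4] [11,3,1,1] [10,3] → 5 hosts.
Excess: 6 − 5 = 1.

1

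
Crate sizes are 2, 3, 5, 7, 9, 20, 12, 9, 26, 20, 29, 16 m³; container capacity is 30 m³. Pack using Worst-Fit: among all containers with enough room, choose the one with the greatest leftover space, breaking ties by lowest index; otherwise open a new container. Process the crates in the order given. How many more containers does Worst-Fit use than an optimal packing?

Worst-Fit: [2,3,5,7,9] [20] [12,9] [26] [20] [29] [16] → 7 containers.
Total size 158 m³; any packing needs at least ⌈158/30⌉ = 6 containers.
An optimal packing achieves that bound: [29] [26,3] [20,9] [20,9] [16,12,2] [7,5] → 6 containers.
Excess: 7 − 6 = 1.

1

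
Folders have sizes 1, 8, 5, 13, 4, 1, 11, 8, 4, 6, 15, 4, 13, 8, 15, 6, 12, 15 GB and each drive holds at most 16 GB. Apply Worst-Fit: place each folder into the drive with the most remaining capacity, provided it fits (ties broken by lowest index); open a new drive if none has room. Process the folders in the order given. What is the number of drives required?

1 GB → drive 1 (remaining 15 GB)
8 GB → drive 1 (remaining 7 GB)
5 GB → drive 1 (remaining 2 GB)
13 GB → drive 2 (remaining 3 GB)
4 GB → drive 3 (remaining 12 GB)
1 GB → drive 3 (remaining 11 GB)
11 GB → drive 3 (remaining 0 GB)
8 GB → drive 4 (remaining 8 GB)
4 GB → drive 4 (remaining 4 GB)
6 GB → drive 5 (remaining 10 GB)
15 GB → drive 6 (remaining 1 GB)
4 GB → drive 5 (remaining 6 GB)
13 GB → drive 7 (remaining 3 GB)
8 GB → drive 8 (remaining 8 GB)
15 GB → drive 9 (remaining 1 GB)
6 GB → drive 8 (remaining 2 GB)
12 GB → drive 10 (remaining 4 GB)
15 GB → drive 11 (remaining 1 GB)
Final drives: [1,8,5] [13] [4,1,11] [8,4] [6,4] [15] [13] [8,6] [15] [12] [15].

11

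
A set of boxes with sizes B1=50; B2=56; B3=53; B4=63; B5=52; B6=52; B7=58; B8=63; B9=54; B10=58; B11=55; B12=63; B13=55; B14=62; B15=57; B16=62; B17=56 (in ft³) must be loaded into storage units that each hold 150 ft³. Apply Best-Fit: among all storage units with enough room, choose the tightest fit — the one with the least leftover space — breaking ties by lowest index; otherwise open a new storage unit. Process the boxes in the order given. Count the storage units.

9

B1 (50 ft³) → storage unit 1 (remaining 100 ft³)
B2 (56 ft³) → storage unit 1 (remaining 44 ft³)
B3 (53 ft³) → storage unit 2 (remaining 97 ft³)
B4 (63 ft³) → storage unit 2 (remaining 34 ft³)
B5 (52 ft³) → storage unit 3 (remaining 98 ft³)
B6 (52 ft³) → storage unit 3 (remaining 46 ft³)
B7 (58 ft³) → storage unit 4 (remaining 92 ft³)
B8 (63 ft³) → storage unit 4 (remaining 29 ft³)
B9 (54 ft³) → storage unit 5 (remaining 96 ft³)
B10 (58 ft³) → storage unit 5 (remaining 38 ft³)
B11 (55 ft³) → storage unit 6 (remaining 95 ft³)
B12 (63 ft³) → storage unit 6 (remaining 32 ft³)
B13 (55 ft³) → storage unit 7 (remaining 95 ft³)
B14 (62 ft³) → storage unit 7 (remaining 33 ft³)
B15 (57 ft³) → storage unit 8 (remaining 93 ft³)
B16 (62 ft³) → storage unit 8 (remaining 31 ft³)
B17 (56 ft³) → storage unit 9 (remaining 94 ft³)
Final storage units: [50,56] [53,63] [52,52] [58,63] [54,58] [55,63] [55,62] [57,62] [56].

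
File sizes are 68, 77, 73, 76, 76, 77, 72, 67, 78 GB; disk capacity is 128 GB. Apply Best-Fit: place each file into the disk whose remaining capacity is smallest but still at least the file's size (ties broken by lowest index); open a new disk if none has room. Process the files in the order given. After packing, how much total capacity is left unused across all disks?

disk 1: place 68 GB, 60 GB left
disk 2: place 77 GB, 51 GB left
disk 3: place 73 GB, 55 GB left
disk 4: place 76 GB, 52 GB left
disk 5: place 76 GB, 52 GB left
disk 6: place 77 GB, 51 GB left
disk 7: place 72 GB, 56 GB left
disk 8: place 67 GB, 61 GB left
disk 9: place 78 GB, 50 GB left
9 disks × 128 GB = 1152 GB; used 664 GB; unused 488 GB.

488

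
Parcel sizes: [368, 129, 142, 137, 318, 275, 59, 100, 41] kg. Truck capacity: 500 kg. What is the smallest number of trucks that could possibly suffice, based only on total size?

Total size = 368 + 129 + 142 + 137 + 318 + 275 + 59 + 100 + 41 = 1569 kg.
⌈1569 / 500⌉ = 4.

4 trucks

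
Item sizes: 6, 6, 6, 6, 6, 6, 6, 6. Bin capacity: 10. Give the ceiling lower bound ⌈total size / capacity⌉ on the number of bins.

5

Total size = 6 + 6 + 6 + 6 + 6 + 6 + 6 + 6 = 48.
⌈48 / 10⌉ = 5.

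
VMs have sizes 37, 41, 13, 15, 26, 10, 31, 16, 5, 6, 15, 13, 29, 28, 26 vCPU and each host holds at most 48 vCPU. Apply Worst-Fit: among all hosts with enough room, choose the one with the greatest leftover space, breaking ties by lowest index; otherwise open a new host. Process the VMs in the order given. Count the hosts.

9

Put 37 vCPU in host 1; 11 vCPU remain.
Put 41 vCPU in host 2; 7 vCPU remain.
Put 13 vCPU in host 3; 35 vCPU remain.
Put 15 vCPU in host 3; 20 vCPU remain.
Put 26 vCPU in host 4; 22 vCPU remain.
Put 10 vCPU in host 4; 12 vCPU remain.
Put 31 vCPU in host 5; 17 vCPU remain.
Put 16 vCPU in host 3; 4 vCPU remain.
Put 5 vCPU in host 5; 12 vCPU remain.
Put 6 vCPU in host 4; 6 vCPU remain.
Put 15 vCPU in host 6; 33 vCPU remain.
Put 13 vCPU in host 6; 20 vCPU remain.
Put 29 vCPU in host 7; 19 vCPU remain.
Put 28 vCPU in host 8; 20 vCPU remain.
Put 26 vCPU in host 9; 22 vCPU remain.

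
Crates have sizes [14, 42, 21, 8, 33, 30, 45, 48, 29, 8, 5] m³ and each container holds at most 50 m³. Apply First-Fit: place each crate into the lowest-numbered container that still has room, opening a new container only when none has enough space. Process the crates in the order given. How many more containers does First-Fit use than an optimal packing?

First-Fit: [14,21,8,5] [42,8] [33] [30] [45] [48] [29] → 7 containers.
Total size 283 m³; any packing needs at least ⌈283/50⌉ = 6 containers.
An optimal packing achieves that bound: [48] [45,5] [42,8] [33,14] [30,8] [29,21] → 6 containers.
Excess: 7 − 6 = 1.

1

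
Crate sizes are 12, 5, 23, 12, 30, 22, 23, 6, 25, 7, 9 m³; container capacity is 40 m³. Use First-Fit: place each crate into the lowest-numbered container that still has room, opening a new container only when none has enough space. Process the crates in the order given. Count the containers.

12 m³ → container 1 (remaining 28 m³)
5 m³ → container 1 (remaining 23 m³)
23 m³ → container 1 (remaining 0 m³)
12 m³ → container 2 (remaining 28 m³)
30 m³ → container 3 (remaining 10 m³)
22 m³ → container 2 (remaining 6 m³)
23 m³ → container 4 (remaining 17 m³)
6 m³ → container 2 (remaining 0 m³)
25 m³ → container 5 (remaining 15 m³)
7 m³ → container 3 (remaining 3 m³)
9 m³ → container 4 (remaining 8 m³)

5 containers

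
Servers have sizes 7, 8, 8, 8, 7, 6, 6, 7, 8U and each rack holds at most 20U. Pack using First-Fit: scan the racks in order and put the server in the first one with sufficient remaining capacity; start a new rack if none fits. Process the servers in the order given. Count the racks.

rack 1: place 7U, 13U left
rack 1: place 8U, 5U left
rack 2: place 8U, 12U left
rack 2: place 8U, 4U left
rack 3: place 7U, 13U left
rack 3: place 6U, 7U left
rack 3: place 6U, 1U left
rack 4: place 7U, 13U left
rack 4: place 8U, 5U left
Final racks: [7,8] [8,8] [7,6,6] [7,8].

4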